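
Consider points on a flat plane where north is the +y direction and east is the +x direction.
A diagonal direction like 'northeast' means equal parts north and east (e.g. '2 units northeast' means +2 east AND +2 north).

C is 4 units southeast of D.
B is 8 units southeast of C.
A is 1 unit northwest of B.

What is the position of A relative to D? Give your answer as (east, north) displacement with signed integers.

Place D at the origin (east=0, north=0).
  C is 4 units southeast of D: delta (east=+4, north=-4); C at (east=4, north=-4).
  B is 8 units southeast of C: delta (east=+8, north=-8); B at (east=12, north=-12).
  A is 1 unit northwest of B: delta (east=-1, north=+1); A at (east=11, north=-11).
Therefore A relative to D: (east=11, north=-11).

Answer: A is at (east=11, north=-11) relative to D.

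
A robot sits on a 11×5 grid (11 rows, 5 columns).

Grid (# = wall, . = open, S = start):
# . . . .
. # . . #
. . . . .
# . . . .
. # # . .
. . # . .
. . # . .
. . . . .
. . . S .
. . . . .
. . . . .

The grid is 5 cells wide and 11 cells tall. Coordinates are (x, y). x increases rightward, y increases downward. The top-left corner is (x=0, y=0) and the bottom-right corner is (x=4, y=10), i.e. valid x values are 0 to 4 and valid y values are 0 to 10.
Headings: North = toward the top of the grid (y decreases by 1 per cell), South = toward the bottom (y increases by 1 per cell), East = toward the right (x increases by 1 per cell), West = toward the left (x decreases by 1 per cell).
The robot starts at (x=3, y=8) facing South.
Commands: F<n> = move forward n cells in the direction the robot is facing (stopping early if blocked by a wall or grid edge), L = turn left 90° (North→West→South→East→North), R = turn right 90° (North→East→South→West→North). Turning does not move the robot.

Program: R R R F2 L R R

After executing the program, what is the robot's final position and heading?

Start: (x=3, y=8), facing South
  R: turn right, now facing West
  R: turn right, now facing North
  R: turn right, now facing East
  F2: move forward 1/2 (blocked), now at (x=4, y=8)
  L: turn left, now facing North
  R: turn right, now facing East
  R: turn right, now facing South
Final: (x=4, y=8), facing South

Answer: Final position: (x=4, y=8), facing South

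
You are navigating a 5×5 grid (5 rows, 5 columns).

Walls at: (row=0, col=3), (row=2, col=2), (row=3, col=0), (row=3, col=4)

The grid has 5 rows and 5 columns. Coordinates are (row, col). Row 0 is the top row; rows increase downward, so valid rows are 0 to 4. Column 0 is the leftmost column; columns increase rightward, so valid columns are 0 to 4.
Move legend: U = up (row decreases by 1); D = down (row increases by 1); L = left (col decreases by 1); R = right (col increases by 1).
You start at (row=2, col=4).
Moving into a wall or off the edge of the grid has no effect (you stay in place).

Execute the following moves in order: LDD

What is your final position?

Start: (row=2, col=4)
  L (left): (row=2, col=4) -> (row=2, col=3)
  D (down): (row=2, col=3) -> (row=3, col=3)
  D (down): (row=3, col=3) -> (row=4, col=3)
Final: (row=4, col=3)

Answer: Final position: (row=4, col=3)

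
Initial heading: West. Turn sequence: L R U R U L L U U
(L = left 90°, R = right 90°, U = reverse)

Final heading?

Answer: Final heading: South

Derivation:
Start: West
  L (left (90° counter-clockwise)) -> South
  R (right (90° clockwise)) -> West
  U (U-turn (180°)) -> East
  R (right (90° clockwise)) -> South
  U (U-turn (180°)) -> North
  L (left (90° counter-clockwise)) -> West
  L (left (90° counter-clockwise)) -> South
  U (U-turn (180°)) -> North
  U (U-turn (180°)) -> South
Final: South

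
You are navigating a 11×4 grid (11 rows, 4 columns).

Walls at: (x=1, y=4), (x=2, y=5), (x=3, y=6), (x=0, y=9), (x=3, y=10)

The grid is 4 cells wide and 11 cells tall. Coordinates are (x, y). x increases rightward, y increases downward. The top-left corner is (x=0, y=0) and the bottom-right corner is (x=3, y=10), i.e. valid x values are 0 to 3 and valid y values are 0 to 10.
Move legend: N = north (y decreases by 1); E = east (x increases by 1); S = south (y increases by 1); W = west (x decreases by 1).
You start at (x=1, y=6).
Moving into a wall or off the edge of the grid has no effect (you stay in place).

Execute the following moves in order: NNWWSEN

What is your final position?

Answer: Final position: (x=1, y=5)

Derivation:
Start: (x=1, y=6)
  N (north): (x=1, y=6) -> (x=1, y=5)
  N (north): blocked, stay at (x=1, y=5)
  W (west): (x=1, y=5) -> (x=0, y=5)
  W (west): blocked, stay at (x=0, y=5)
  S (south): (x=0, y=5) -> (x=0, y=6)
  E (east): (x=0, y=6) -> (x=1, y=6)
  N (north): (x=1, y=6) -> (x=1, y=5)
Final: (x=1, y=5)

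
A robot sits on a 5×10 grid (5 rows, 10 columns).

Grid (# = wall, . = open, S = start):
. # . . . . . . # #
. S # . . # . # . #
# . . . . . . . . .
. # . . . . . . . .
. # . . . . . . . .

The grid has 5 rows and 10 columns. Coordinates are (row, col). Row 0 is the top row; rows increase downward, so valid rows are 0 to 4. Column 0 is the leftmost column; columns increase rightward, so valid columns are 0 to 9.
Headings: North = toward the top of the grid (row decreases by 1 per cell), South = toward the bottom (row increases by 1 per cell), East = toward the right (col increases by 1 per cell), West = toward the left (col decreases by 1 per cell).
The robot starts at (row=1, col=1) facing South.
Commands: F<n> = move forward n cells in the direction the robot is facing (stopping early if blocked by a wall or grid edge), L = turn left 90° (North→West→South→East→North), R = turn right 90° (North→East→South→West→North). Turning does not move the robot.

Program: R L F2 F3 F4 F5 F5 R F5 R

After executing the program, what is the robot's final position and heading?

Answer: Final position: (row=2, col=1), facing North

Derivation:
Start: (row=1, col=1), facing South
  R: turn right, now facing West
  L: turn left, now facing South
  F2: move forward 1/2 (blocked), now at (row=2, col=1)
  F3: move forward 0/3 (blocked), now at (row=2, col=1)
  F4: move forward 0/4 (blocked), now at (row=2, col=1)
  F5: move forward 0/5 (blocked), now at (row=2, col=1)
  F5: move forward 0/5 (blocked), now at (row=2, col=1)
  R: turn right, now facing West
  F5: move forward 0/5 (blocked), now at (row=2, col=1)
  R: turn right, now facing North
Final: (row=2, col=1), facing North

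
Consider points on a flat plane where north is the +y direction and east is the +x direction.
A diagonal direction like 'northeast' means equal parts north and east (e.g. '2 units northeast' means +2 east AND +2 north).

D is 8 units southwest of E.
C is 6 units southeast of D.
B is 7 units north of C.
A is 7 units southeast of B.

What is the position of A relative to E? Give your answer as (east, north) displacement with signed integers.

Answer: A is at (east=5, north=-14) relative to E.

Derivation:
Place E at the origin (east=0, north=0).
  D is 8 units southwest of E: delta (east=-8, north=-8); D at (east=-8, north=-8).
  C is 6 units southeast of D: delta (east=+6, north=-6); C at (east=-2, north=-14).
  B is 7 units north of C: delta (east=+0, north=+7); B at (east=-2, north=-7).
  A is 7 units southeast of B: delta (east=+7, north=-7); A at (east=5, north=-14).
Therefore A relative to E: (east=5, north=-14).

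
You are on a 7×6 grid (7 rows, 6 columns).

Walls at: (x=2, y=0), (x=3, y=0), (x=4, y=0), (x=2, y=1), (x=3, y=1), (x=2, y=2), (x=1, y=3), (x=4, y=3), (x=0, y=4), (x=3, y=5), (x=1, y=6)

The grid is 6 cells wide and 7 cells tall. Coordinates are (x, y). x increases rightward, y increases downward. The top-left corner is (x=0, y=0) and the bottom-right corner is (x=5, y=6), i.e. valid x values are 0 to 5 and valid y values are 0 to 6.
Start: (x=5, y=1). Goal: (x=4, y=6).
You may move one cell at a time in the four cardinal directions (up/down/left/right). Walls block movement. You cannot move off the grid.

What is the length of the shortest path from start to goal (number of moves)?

Answer: Shortest path length: 6

Derivation:
BFS from (x=5, y=1) until reaching (x=4, y=6):
  Distance 0: (x=5, y=1)
  Distance 1: (x=5, y=0), (x=4, y=1), (x=5, y=2)
  Distance 2: (x=4, y=2), (x=5, y=3)
  Distance 3: (x=3, y=2), (x=5, y=4)
  Distance 4: (x=3, y=3), (x=4, y=4), (x=5, y=5)
  Distance 5: (x=2, y=3), (x=3, y=4), (x=4, y=5), (x=5, y=6)
  Distance 6: (x=2, y=4), (x=4, y=6)  <- goal reached here
One shortest path (6 moves): (x=5, y=1) -> (x=5, y=2) -> (x=5, y=3) -> (x=5, y=4) -> (x=4, y=4) -> (x=4, y=5) -> (x=4, y=6)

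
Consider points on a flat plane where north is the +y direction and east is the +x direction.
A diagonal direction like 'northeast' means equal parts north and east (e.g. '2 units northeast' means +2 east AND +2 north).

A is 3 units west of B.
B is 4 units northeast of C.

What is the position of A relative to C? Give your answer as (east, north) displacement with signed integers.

Answer: A is at (east=1, north=4) relative to C.

Derivation:
Place C at the origin (east=0, north=0).
  B is 4 units northeast of C: delta (east=+4, north=+4); B at (east=4, north=4).
  A is 3 units west of B: delta (east=-3, north=+0); A at (east=1, north=4).
Therefore A relative to C: (east=1, north=4).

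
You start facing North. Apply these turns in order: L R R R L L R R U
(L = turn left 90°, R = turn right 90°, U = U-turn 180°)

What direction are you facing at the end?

Answer: Final heading: North

Derivation:
Start: North
  L (left (90° counter-clockwise)) -> West
  R (right (90° clockwise)) -> North
  R (right (90° clockwise)) -> East
  R (right (90° clockwise)) -> South
  L (left (90° counter-clockwise)) -> East
  L (left (90° counter-clockwise)) -> North
  R (right (90° clockwise)) -> East
  R (right (90° clockwise)) -> South
  U (U-turn (180°)) -> North
Final: North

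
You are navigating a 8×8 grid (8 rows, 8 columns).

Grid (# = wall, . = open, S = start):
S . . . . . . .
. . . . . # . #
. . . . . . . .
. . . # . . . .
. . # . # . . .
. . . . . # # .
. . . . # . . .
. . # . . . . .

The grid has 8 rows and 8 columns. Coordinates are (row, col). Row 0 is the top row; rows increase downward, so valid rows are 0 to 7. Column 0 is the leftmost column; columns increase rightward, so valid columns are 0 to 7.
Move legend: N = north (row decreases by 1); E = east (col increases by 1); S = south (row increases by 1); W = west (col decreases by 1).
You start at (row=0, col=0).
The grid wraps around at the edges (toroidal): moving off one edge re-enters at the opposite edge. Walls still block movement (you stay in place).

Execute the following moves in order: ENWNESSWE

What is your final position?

Start: (row=0, col=0)
  E (east): (row=0, col=0) -> (row=0, col=1)
  N (north): (row=0, col=1) -> (row=7, col=1)
  W (west): (row=7, col=1) -> (row=7, col=0)
  N (north): (row=7, col=0) -> (row=6, col=0)
  E (east): (row=6, col=0) -> (row=6, col=1)
  S (south): (row=6, col=1) -> (row=7, col=1)
  S (south): (row=7, col=1) -> (row=0, col=1)
  W (west): (row=0, col=1) -> (row=0, col=0)
  E (east): (row=0, col=0) -> (row=0, col=1)
Final: (row=0, col=1)

Answer: Final position: (row=0, col=1)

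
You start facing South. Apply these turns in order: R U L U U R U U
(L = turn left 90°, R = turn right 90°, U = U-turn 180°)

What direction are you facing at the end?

Start: South
  R (right (90° clockwise)) -> West
  U (U-turn (180°)) -> East
  L (left (90° counter-clockwise)) -> North
  U (U-turn (180°)) -> South
  U (U-turn (180°)) -> North
  R (right (90° clockwise)) -> East
  U (U-turn (180°)) -> West
  U (U-turn (180°)) -> East
Final: East

Answer: Final heading: East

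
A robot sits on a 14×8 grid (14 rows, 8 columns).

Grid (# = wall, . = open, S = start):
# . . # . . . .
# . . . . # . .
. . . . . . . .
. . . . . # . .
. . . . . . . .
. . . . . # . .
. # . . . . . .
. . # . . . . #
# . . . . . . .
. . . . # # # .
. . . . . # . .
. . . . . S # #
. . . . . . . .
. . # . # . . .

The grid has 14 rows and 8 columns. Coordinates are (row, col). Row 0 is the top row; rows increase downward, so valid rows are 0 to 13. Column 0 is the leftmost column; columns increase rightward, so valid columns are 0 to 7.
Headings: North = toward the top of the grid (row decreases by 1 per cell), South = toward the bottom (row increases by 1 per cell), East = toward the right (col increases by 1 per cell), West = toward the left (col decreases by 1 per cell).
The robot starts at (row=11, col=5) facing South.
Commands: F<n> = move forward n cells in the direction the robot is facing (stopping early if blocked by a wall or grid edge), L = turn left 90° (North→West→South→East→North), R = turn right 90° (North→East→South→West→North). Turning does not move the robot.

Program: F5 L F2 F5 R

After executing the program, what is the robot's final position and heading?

Start: (row=11, col=5), facing South
  F5: move forward 2/5 (blocked), now at (row=13, col=5)
  L: turn left, now facing East
  F2: move forward 2, now at (row=13, col=7)
  F5: move forward 0/5 (blocked), now at (row=13, col=7)
  R: turn right, now facing South
Final: (row=13, col=7), facing South

Answer: Final position: (row=13, col=7), facing South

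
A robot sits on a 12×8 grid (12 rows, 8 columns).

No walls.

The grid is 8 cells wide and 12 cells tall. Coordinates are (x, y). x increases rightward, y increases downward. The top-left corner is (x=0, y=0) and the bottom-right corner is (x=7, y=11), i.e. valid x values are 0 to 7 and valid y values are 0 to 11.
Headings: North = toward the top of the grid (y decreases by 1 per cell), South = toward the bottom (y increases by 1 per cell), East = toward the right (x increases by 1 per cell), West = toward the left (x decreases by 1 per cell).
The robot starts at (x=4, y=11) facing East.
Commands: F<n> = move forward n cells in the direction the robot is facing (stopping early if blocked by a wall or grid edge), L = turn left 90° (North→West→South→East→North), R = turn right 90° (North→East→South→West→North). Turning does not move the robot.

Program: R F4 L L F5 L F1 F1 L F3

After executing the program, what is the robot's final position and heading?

Answer: Final position: (x=2, y=9), facing South

Derivation:
Start: (x=4, y=11), facing East
  R: turn right, now facing South
  F4: move forward 0/4 (blocked), now at (x=4, y=11)
  L: turn left, now facing East
  L: turn left, now facing North
  F5: move forward 5, now at (x=4, y=6)
  L: turn left, now facing West
  F1: move forward 1, now at (x=3, y=6)
  F1: move forward 1, now at (x=2, y=6)
  L: turn left, now facing South
  F3: move forward 3, now at (x=2, y=9)
Final: (x=2, y=9), facing South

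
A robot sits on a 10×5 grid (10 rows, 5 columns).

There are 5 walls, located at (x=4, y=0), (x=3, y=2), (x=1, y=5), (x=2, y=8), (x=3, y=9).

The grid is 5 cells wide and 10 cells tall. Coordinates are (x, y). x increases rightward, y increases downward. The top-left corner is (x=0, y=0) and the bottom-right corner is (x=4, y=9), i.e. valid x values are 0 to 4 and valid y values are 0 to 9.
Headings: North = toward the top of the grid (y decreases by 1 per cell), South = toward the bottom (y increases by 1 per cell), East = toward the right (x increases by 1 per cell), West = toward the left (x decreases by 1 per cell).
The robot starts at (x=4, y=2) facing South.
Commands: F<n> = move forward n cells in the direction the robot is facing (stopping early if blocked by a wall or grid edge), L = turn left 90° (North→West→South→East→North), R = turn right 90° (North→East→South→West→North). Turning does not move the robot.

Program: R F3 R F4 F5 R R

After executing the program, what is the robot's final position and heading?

Answer: Final position: (x=4, y=1), facing South

Derivation:
Start: (x=4, y=2), facing South
  R: turn right, now facing West
  F3: move forward 0/3 (blocked), now at (x=4, y=2)
  R: turn right, now facing North
  F4: move forward 1/4 (blocked), now at (x=4, y=1)
  F5: move forward 0/5 (blocked), now at (x=4, y=1)
  R: turn right, now facing East
  R: turn right, now facing South
Final: (x=4, y=1), facing South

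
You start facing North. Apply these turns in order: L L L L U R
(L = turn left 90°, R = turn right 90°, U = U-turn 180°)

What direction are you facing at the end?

Answer: Final heading: West

Derivation:
Start: North
  L (left (90° counter-clockwise)) -> West
  L (left (90° counter-clockwise)) -> South
  L (left (90° counter-clockwise)) -> East
  L (left (90° counter-clockwise)) -> North
  U (U-turn (180°)) -> South
  R (right (90° clockwise)) -> West
Final: West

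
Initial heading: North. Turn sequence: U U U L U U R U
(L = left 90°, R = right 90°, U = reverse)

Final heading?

Answer: Final heading: North

Derivation:
Start: North
  U (U-turn (180°)) -> South
  U (U-turn (180°)) -> North
  U (U-turn (180°)) -> South
  L (left (90° counter-clockwise)) -> East
  U (U-turn (180°)) -> West
  U (U-turn (180°)) -> East
  R (right (90° clockwise)) -> South
  U (U-turn (180°)) -> North
Final: North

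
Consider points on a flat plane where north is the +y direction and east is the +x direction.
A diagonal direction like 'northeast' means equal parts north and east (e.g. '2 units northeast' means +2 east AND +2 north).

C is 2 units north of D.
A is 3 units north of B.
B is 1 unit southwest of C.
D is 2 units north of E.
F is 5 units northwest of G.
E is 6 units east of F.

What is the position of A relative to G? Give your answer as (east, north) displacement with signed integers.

Answer: A is at (east=0, north=11) relative to G.

Derivation:
Place G at the origin (east=0, north=0).
  F is 5 units northwest of G: delta (east=-5, north=+5); F at (east=-5, north=5).
  E is 6 units east of F: delta (east=+6, north=+0); E at (east=1, north=5).
  D is 2 units north of E: delta (east=+0, north=+2); D at (east=1, north=7).
  C is 2 units north of D: delta (east=+0, north=+2); C at (east=1, north=9).
  B is 1 unit southwest of C: delta (east=-1, north=-1); B at (east=0, north=8).
  A is 3 units north of B: delta (east=+0, north=+3); A at (east=0, north=11).
Therefore A relative to G: (east=0, north=11).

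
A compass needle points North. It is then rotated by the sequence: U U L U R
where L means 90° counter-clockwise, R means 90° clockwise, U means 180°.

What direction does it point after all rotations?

Start: North
  U (U-turn (180°)) -> South
  U (U-turn (180°)) -> North
  L (left (90° counter-clockwise)) -> West
  U (U-turn (180°)) -> East
  R (right (90° clockwise)) -> South
Final: South

Answer: Final heading: South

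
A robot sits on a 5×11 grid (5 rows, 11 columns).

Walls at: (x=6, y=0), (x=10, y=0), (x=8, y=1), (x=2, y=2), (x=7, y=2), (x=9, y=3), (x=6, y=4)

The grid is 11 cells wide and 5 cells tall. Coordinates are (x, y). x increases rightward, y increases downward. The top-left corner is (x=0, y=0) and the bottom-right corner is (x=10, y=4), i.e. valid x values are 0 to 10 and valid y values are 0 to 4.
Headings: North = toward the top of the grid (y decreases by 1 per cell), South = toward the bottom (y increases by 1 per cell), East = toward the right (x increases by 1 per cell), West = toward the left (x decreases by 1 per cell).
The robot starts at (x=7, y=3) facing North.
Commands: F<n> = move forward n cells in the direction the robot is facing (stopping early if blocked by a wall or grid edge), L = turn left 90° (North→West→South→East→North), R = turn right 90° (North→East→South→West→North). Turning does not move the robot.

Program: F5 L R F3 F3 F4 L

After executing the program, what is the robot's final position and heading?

Start: (x=7, y=3), facing North
  F5: move forward 0/5 (blocked), now at (x=7, y=3)
  L: turn left, now facing West
  R: turn right, now facing North
  F3: move forward 0/3 (blocked), now at (x=7, y=3)
  F3: move forward 0/3 (blocked), now at (x=7, y=3)
  F4: move forward 0/4 (blocked), now at (x=7, y=3)
  L: turn left, now facing West
Final: (x=7, y=3), facing West

Answer: Final position: (x=7, y=3), facing West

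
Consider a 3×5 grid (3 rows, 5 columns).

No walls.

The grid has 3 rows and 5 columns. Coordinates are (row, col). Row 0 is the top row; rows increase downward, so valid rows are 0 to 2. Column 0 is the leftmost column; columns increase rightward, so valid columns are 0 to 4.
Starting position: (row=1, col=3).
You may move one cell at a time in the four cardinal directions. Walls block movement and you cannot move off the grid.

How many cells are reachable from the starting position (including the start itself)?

Answer: Reachable cells: 15

Derivation:
BFS flood-fill from (row=1, col=3):
  Distance 0: (row=1, col=3)
  Distance 1: (row=0, col=3), (row=1, col=2), (row=1, col=4), (row=2, col=3)
  Distance 2: (row=0, col=2), (row=0, col=4), (row=1, col=1), (row=2, col=2), (row=2, col=4)
  Distance 3: (row=0, col=1), (row=1, col=0), (row=2, col=1)
  Distance 4: (row=0, col=0), (row=2, col=0)
Total reachable: 15 (grid has 15 open cells total)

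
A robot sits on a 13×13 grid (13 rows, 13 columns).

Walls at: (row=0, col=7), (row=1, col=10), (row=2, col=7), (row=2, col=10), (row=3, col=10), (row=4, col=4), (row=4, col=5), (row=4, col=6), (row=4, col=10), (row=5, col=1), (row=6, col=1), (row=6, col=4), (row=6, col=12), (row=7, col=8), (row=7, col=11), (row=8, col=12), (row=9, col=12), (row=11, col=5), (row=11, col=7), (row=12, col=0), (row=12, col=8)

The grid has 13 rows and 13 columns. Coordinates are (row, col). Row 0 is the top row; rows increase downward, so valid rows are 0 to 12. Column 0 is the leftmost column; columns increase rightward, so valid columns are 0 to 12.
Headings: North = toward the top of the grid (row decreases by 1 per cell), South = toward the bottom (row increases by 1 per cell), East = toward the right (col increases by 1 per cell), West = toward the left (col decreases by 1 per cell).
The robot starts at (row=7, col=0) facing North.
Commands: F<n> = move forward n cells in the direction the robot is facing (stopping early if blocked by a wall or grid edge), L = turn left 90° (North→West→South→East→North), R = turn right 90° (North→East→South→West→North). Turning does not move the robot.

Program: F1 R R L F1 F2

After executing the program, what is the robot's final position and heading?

Answer: Final position: (row=6, col=0), facing East

Derivation:
Start: (row=7, col=0), facing North
  F1: move forward 1, now at (row=6, col=0)
  R: turn right, now facing East
  R: turn right, now facing South
  L: turn left, now facing East
  F1: move forward 0/1 (blocked), now at (row=6, col=0)
  F2: move forward 0/2 (blocked), now at (row=6, col=0)
Final: (row=6, col=0), facing East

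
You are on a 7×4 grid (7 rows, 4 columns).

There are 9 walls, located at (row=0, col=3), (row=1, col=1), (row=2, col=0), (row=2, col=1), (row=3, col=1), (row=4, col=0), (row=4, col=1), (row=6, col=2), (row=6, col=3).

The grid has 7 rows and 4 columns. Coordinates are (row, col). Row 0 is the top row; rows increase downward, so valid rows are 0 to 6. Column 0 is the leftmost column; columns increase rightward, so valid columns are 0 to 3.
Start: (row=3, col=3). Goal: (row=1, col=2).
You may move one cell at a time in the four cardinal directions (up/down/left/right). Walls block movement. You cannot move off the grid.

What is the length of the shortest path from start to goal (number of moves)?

BFS from (row=3, col=3) until reaching (row=1, col=2):
  Distance 0: (row=3, col=3)
  Distance 1: (row=2, col=3), (row=3, col=2), (row=4, col=3)
  Distance 2: (row=1, col=3), (row=2, col=2), (row=4, col=2), (row=5, col=3)
  Distance 3: (row=1, col=2), (row=5, col=2)  <- goal reached here
One shortest path (3 moves): (row=3, col=3) -> (row=3, col=2) -> (row=2, col=2) -> (row=1, col=2)

Answer: Shortest path length: 3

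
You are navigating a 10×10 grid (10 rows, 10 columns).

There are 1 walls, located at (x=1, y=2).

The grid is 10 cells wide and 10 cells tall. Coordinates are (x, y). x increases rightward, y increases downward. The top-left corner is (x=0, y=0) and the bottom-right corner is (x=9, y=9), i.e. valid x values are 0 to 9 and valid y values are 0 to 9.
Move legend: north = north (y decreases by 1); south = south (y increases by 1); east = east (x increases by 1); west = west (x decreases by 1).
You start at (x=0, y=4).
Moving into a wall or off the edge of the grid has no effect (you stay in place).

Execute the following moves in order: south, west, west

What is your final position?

Start: (x=0, y=4)
  south (south): (x=0, y=4) -> (x=0, y=5)
  west (west): blocked, stay at (x=0, y=5)
  west (west): blocked, stay at (x=0, y=5)
Final: (x=0, y=5)

Answer: Final position: (x=0, y=5)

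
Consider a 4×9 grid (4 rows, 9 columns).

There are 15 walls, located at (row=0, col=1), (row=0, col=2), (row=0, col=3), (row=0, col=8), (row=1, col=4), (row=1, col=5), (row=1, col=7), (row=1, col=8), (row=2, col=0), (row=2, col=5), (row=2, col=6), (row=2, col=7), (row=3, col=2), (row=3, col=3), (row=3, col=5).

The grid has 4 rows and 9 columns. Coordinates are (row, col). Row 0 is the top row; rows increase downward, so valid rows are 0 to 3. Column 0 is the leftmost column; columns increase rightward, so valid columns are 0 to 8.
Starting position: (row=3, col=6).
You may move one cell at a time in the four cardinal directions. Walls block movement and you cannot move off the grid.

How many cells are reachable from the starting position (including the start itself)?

BFS flood-fill from (row=3, col=6):
  Distance 0: (row=3, col=6)
  Distance 1: (row=3, col=7)
  Distance 2: (row=3, col=8)
  Distance 3: (row=2, col=8)
Total reachable: 4 (grid has 21 open cells total)

Answer: Reachable cells: 4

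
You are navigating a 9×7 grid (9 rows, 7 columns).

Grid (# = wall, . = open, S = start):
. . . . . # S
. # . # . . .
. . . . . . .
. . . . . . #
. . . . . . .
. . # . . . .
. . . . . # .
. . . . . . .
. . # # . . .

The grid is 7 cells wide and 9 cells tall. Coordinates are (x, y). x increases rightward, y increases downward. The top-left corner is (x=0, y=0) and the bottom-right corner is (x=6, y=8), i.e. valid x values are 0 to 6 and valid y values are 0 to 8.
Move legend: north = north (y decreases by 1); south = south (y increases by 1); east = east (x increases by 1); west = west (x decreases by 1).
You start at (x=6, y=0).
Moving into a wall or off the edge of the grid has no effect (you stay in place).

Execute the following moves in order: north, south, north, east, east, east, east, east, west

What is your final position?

Start: (x=6, y=0)
  north (north): blocked, stay at (x=6, y=0)
  south (south): (x=6, y=0) -> (x=6, y=1)
  north (north): (x=6, y=1) -> (x=6, y=0)
  [×5]east (east): blocked, stay at (x=6, y=0)
  west (west): blocked, stay at (x=6, y=0)
Final: (x=6, y=0)

Answer: Final position: (x=6, y=0)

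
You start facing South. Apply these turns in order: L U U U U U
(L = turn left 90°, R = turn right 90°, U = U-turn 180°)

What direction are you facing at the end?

Start: South
  L (left (90° counter-clockwise)) -> East
  U (U-turn (180°)) -> West
  U (U-turn (180°)) -> East
  U (U-turn (180°)) -> West
  U (U-turn (180°)) -> East
  U (U-turn (180°)) -> West
Final: West

Answer: Final heading: West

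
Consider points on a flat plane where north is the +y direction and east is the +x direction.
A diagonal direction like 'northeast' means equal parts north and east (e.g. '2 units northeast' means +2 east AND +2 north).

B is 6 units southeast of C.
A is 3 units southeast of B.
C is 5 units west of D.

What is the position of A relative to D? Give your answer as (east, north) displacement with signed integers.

Place D at the origin (east=0, north=0).
  C is 5 units west of D: delta (east=-5, north=+0); C at (east=-5, north=0).
  B is 6 units southeast of C: delta (east=+6, north=-6); B at (east=1, north=-6).
  A is 3 units southeast of B: delta (east=+3, north=-3); A at (east=4, north=-9).
Therefore A relative to D: (east=4, north=-9).

Answer: A is at (east=4, north=-9) relative to D.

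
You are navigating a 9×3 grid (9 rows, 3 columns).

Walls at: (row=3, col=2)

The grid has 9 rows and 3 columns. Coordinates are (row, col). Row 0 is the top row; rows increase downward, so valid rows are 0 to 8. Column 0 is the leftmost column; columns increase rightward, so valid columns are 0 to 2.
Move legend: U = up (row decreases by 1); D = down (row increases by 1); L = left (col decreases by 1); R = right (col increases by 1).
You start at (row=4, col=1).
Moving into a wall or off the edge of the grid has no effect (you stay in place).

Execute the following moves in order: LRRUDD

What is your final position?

Answer: Final position: (row=6, col=2)

Derivation:
Start: (row=4, col=1)
  L (left): (row=4, col=1) -> (row=4, col=0)
  R (right): (row=4, col=0) -> (row=4, col=1)
  R (right): (row=4, col=1) -> (row=4, col=2)
  U (up): blocked, stay at (row=4, col=2)
  D (down): (row=4, col=2) -> (row=5, col=2)
  D (down): (row=5, col=2) -> (row=6, col=2)
Final: (row=6, col=2)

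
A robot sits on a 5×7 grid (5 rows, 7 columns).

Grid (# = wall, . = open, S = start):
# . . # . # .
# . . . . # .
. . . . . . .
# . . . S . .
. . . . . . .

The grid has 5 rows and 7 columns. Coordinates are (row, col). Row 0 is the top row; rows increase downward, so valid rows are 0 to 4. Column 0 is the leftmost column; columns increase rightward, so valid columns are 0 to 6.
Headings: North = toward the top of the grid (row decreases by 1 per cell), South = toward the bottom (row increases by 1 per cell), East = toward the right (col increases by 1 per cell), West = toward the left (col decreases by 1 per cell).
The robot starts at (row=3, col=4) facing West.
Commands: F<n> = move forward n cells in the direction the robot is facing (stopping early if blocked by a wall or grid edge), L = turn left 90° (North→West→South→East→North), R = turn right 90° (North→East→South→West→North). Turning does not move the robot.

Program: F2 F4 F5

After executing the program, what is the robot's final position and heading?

Start: (row=3, col=4), facing West
  F2: move forward 2, now at (row=3, col=2)
  F4: move forward 1/4 (blocked), now at (row=3, col=1)
  F5: move forward 0/5 (blocked), now at (row=3, col=1)
Final: (row=3, col=1), facing West

Answer: Final position: (row=3, col=1), facing West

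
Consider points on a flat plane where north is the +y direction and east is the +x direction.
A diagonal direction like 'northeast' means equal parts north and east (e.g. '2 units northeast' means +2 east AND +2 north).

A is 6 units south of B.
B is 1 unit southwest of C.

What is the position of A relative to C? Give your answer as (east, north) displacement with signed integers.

Place C at the origin (east=0, north=0).
  B is 1 unit southwest of C: delta (east=-1, north=-1); B at (east=-1, north=-1).
  A is 6 units south of B: delta (east=+0, north=-6); A at (east=-1, north=-7).
Therefore A relative to C: (east=-1, north=-7).

Answer: A is at (east=-1, north=-7) relative to C.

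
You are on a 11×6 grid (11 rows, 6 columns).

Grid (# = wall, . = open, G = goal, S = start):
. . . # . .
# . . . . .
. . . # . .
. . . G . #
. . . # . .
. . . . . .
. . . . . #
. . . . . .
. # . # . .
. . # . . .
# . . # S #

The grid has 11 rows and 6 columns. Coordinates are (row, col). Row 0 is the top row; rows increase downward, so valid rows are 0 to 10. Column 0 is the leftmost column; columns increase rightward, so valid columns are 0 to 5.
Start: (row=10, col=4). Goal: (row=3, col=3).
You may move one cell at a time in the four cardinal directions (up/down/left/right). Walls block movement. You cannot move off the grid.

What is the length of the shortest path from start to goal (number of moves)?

Answer: Shortest path length: 8

Derivation:
BFS from (row=10, col=4) until reaching (row=3, col=3):
  Distance 0: (row=10, col=4)
  Distance 1: (row=9, col=4)
  Distance 2: (row=8, col=4), (row=9, col=3), (row=9, col=5)
  Distance 3: (row=7, col=4), (row=8, col=5)
  Distance 4: (row=6, col=4), (row=7, col=3), (row=7, col=5)
  Distance 5: (row=5, col=4), (row=6, col=3), (row=7, col=2)
  Distance 6: (row=4, col=4), (row=5, col=3), (row=5, col=5), (row=6, col=2), (row=7, col=1), (row=8, col=2)
  Distance 7: (row=3, col=4), (row=4, col=5), (row=5, col=2), (row=6, col=1), (row=7, col=0)
  Distance 8: (row=2, col=4), (row=3, col=3), (row=4, col=2), (row=5, col=1), (row=6, col=0), (row=8, col=0)  <- goal reached here
One shortest path (8 moves): (row=10, col=4) -> (row=9, col=4) -> (row=8, col=4) -> (row=7, col=4) -> (row=6, col=4) -> (row=5, col=4) -> (row=4, col=4) -> (row=3, col=4) -> (row=3, col=3)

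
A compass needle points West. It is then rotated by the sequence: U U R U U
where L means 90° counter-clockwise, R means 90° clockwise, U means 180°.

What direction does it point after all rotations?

Start: West
  U (U-turn (180°)) -> East
  U (U-turn (180°)) -> West
  R (right (90° clockwise)) -> North
  U (U-turn (180°)) -> South
  U (U-turn (180°)) -> North
Final: North

Answer: Final heading: North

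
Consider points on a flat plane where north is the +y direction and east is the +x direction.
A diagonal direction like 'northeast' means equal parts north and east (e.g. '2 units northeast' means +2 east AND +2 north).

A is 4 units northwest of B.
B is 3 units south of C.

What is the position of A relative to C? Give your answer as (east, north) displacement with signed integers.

Answer: A is at (east=-4, north=1) relative to C.

Derivation:
Place C at the origin (east=0, north=0).
  B is 3 units south of C: delta (east=+0, north=-3); B at (east=0, north=-3).
  A is 4 units northwest of B: delta (east=-4, north=+4); A at (east=-4, north=1).
Therefore A relative to C: (east=-4, north=1).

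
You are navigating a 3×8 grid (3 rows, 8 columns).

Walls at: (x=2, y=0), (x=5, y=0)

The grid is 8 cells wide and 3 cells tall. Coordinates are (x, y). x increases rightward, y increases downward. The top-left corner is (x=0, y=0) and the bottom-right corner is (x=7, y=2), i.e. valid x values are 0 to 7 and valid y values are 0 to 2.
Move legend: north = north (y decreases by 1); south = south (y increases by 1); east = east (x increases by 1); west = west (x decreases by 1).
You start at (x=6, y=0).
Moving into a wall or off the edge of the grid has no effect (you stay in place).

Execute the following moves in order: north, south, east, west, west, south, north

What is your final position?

Answer: Final position: (x=5, y=1)

Derivation:
Start: (x=6, y=0)
  north (north): blocked, stay at (x=6, y=0)
  south (south): (x=6, y=0) -> (x=6, y=1)
  east (east): (x=6, y=1) -> (x=7, y=1)
  west (west): (x=7, y=1) -> (x=6, y=1)
  west (west): (x=6, y=1) -> (x=5, y=1)
  south (south): (x=5, y=1) -> (x=5, y=2)
  north (north): (x=5, y=2) -> (x=5, y=1)
Final: (x=5, y=1)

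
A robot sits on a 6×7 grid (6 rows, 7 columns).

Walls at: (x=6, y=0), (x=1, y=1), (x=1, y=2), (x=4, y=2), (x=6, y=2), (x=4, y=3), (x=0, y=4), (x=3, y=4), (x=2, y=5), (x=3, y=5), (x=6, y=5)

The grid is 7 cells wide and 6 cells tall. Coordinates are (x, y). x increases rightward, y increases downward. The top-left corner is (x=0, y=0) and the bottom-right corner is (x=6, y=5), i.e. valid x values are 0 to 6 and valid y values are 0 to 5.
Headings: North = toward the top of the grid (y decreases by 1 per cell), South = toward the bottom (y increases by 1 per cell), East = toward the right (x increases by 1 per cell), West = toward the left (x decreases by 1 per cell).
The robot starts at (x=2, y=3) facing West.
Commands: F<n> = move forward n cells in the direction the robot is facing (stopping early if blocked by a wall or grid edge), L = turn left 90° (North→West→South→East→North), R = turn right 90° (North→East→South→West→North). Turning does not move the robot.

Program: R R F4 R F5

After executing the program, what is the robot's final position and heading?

Start: (x=2, y=3), facing West
  R: turn right, now facing North
  R: turn right, now facing East
  F4: move forward 1/4 (blocked), now at (x=3, y=3)
  R: turn right, now facing South
  F5: move forward 0/5 (blocked), now at (x=3, y=3)
Final: (x=3, y=3), facing South

Answer: Final position: (x=3, y=3), facing South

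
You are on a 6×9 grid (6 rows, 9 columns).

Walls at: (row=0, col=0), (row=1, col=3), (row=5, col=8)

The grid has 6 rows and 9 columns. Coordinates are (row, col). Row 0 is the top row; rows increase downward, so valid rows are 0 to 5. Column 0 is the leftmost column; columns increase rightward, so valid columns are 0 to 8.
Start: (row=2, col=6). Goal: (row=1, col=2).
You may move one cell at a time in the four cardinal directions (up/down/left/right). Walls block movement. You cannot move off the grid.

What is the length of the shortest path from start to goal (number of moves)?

BFS from (row=2, col=6) until reaching (row=1, col=2):
  Distance 0: (row=2, col=6)
  Distance 1: (row=1, col=6), (row=2, col=5), (row=2, col=7), (row=3, col=6)
  Distance 2: (row=0, col=6), (row=1, col=5), (row=1, col=7), (row=2, col=4), (row=2, col=8), (row=3, col=5), (row=3, col=7), (row=4, col=6)
  Distance 3: (row=0, col=5), (row=0, col=7), (row=1, col=4), (row=1, col=8), (row=2, col=3), (row=3, col=4), (row=3, col=8), (row=4, col=5), (row=4, col=7), (row=5, col=6)
  Distance 4: (row=0, col=4), (row=0, col=8), (row=2, col=2), (row=3, col=3), (row=4, col=4), (row=4, col=8), (row=5, col=5), (row=5, col=7)
  Distance 5: (row=0, col=3), (row=1, col=2), (row=2, col=1), (row=3, col=2), (row=4, col=3), (row=5, col=4)  <- goal reached here
One shortest path (5 moves): (row=2, col=6) -> (row=2, col=5) -> (row=2, col=4) -> (row=2, col=3) -> (row=2, col=2) -> (row=1, col=2)

Answer: Shortest path length: 5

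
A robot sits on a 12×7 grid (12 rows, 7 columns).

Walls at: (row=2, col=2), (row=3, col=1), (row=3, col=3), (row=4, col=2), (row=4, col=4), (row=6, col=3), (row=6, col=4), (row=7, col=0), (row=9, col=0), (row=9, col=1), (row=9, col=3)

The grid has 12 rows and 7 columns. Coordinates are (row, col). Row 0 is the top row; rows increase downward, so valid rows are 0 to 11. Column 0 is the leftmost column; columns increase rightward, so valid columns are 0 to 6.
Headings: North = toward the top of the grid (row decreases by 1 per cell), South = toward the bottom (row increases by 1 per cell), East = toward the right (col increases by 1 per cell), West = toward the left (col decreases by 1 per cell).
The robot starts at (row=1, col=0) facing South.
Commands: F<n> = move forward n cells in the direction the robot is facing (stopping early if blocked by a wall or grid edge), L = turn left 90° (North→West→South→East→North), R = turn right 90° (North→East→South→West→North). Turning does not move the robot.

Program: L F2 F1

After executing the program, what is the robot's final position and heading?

Answer: Final position: (row=1, col=3), facing East

Derivation:
Start: (row=1, col=0), facing South
  L: turn left, now facing East
  F2: move forward 2, now at (row=1, col=2)
  F1: move forward 1, now at (row=1, col=3)
Final: (row=1, col=3), facing East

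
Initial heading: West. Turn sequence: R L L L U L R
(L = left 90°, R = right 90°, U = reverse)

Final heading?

Start: West
  R (right (90° clockwise)) -> North
  L (left (90° counter-clockwise)) -> West
  L (left (90° counter-clockwise)) -> South
  L (left (90° counter-clockwise)) -> East
  U (U-turn (180°)) -> West
  L (left (90° counter-clockwise)) -> South
  R (right (90° clockwise)) -> West
Final: West

Answer: Final heading: West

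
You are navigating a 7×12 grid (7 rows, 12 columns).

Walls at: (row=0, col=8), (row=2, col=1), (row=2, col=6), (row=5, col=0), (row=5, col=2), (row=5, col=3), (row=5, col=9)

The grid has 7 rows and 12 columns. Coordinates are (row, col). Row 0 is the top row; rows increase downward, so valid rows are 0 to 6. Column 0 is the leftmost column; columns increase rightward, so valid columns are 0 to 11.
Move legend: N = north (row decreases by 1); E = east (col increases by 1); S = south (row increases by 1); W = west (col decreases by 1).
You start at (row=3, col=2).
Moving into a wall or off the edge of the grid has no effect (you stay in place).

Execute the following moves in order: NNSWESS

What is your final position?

Answer: Final position: (row=4, col=3)

Derivation:
Start: (row=3, col=2)
  N (north): (row=3, col=2) -> (row=2, col=2)
  N (north): (row=2, col=2) -> (row=1, col=2)
  S (south): (row=1, col=2) -> (row=2, col=2)
  W (west): blocked, stay at (row=2, col=2)
  E (east): (row=2, col=2) -> (row=2, col=3)
  S (south): (row=2, col=3) -> (row=3, col=3)
  S (south): (row=3, col=3) -> (row=4, col=3)
Final: (row=4, col=3)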